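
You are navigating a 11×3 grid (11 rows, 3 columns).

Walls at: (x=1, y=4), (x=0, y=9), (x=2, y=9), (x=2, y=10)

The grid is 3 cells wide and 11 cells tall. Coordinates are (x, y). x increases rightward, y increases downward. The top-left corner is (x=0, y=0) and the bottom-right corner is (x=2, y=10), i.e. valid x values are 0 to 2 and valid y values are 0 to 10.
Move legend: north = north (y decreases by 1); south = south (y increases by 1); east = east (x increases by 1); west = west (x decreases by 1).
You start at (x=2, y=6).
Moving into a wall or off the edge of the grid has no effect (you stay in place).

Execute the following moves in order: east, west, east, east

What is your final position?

Answer: Final position: (x=2, y=6)

Derivation:
Start: (x=2, y=6)
  east (east): blocked, stay at (x=2, y=6)
  west (west): (x=2, y=6) -> (x=1, y=6)
  east (east): (x=1, y=6) -> (x=2, y=6)
  east (east): blocked, stay at (x=2, y=6)
Final: (x=2, y=6)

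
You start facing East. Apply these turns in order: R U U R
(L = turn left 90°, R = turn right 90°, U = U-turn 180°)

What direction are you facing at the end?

Answer: Final heading: West

Derivation:
Start: East
  R (right (90° clockwise)) -> South
  U (U-turn (180°)) -> North
  U (U-turn (180°)) -> South
  R (right (90° clockwise)) -> West
Final: West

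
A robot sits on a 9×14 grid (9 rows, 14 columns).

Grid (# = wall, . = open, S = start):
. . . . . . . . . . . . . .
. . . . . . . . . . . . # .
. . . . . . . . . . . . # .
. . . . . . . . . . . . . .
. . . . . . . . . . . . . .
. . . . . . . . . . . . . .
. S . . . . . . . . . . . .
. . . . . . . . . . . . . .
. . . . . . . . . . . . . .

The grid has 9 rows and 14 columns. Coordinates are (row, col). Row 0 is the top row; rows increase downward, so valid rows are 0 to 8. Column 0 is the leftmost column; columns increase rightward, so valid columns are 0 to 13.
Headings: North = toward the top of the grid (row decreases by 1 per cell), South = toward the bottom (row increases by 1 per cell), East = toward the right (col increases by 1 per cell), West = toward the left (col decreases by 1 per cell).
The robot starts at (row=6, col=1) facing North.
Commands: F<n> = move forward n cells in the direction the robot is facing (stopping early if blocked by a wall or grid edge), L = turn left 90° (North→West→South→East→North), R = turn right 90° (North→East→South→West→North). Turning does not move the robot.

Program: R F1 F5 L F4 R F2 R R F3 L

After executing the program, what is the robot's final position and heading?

Start: (row=6, col=1), facing North
  R: turn right, now facing East
  F1: move forward 1, now at (row=6, col=2)
  F5: move forward 5, now at (row=6, col=7)
  L: turn left, now facing North
  F4: move forward 4, now at (row=2, col=7)
  R: turn right, now facing East
  F2: move forward 2, now at (row=2, col=9)
  R: turn right, now facing South
  R: turn right, now facing West
  F3: move forward 3, now at (row=2, col=6)
  L: turn left, now facing South
Final: (row=2, col=6), facing South

Answer: Final position: (row=2, col=6), facing South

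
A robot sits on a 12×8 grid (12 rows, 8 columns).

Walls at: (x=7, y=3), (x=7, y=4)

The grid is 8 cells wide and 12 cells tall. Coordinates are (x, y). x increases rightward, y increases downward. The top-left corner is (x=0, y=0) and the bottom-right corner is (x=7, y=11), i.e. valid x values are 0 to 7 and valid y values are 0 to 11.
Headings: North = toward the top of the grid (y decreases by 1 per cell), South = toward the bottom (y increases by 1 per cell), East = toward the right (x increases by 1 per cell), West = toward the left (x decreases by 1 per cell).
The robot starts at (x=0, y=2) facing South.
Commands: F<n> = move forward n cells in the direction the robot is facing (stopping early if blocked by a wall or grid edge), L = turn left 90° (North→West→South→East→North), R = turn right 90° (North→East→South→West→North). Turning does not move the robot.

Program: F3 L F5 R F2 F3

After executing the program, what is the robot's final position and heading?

Answer: Final position: (x=5, y=10), facing South

Derivation:
Start: (x=0, y=2), facing South
  F3: move forward 3, now at (x=0, y=5)
  L: turn left, now facing East
  F5: move forward 5, now at (x=5, y=5)
  R: turn right, now facing South
  F2: move forward 2, now at (x=5, y=7)
  F3: move forward 3, now at (x=5, y=10)
Final: (x=5, y=10), facing South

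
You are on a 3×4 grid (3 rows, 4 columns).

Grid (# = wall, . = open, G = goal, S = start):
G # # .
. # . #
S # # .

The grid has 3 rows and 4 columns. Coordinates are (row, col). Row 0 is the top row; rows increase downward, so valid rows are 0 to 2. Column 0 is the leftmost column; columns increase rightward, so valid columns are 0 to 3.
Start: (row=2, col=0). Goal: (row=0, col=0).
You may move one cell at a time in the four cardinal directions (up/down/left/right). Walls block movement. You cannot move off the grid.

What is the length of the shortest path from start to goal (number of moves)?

BFS from (row=2, col=0) until reaching (row=0, col=0):
  Distance 0: (row=2, col=0)
  Distance 1: (row=1, col=0)
  Distance 2: (row=0, col=0)  <- goal reached here
One shortest path (2 moves): (row=2, col=0) -> (row=1, col=0) -> (row=0, col=0)

Answer: Shortest path length: 2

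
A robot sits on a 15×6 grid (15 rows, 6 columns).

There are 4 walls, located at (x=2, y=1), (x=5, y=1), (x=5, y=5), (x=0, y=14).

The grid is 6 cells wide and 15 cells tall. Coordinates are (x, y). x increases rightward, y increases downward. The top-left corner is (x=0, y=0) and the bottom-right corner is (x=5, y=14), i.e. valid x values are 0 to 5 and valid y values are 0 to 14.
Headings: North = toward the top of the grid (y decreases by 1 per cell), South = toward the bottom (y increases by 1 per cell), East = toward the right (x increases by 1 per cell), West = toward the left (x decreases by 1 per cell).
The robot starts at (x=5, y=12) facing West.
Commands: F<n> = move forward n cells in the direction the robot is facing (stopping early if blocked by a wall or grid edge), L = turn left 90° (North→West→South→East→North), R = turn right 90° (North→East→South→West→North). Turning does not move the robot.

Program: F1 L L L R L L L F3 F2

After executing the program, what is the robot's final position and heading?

Answer: Final position: (x=4, y=14), facing South

Derivation:
Start: (x=5, y=12), facing West
  F1: move forward 1, now at (x=4, y=12)
  L: turn left, now facing South
  L: turn left, now facing East
  L: turn left, now facing North
  R: turn right, now facing East
  L: turn left, now facing North
  L: turn left, now facing West
  L: turn left, now facing South
  F3: move forward 2/3 (blocked), now at (x=4, y=14)
  F2: move forward 0/2 (blocked), now at (x=4, y=14)
Final: (x=4, y=14), facing South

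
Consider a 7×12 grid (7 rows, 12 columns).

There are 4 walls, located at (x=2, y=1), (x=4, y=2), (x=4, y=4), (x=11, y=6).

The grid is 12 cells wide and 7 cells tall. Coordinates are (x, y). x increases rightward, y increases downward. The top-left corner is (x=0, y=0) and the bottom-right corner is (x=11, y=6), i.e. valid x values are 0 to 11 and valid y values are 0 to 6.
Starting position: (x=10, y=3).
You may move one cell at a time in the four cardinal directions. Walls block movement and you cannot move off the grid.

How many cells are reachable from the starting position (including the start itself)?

Answer: Reachable cells: 80

Derivation:
BFS flood-fill from (x=10, y=3):
  Distance 0: (x=10, y=3)
  Distance 1: (x=10, y=2), (x=9, y=3), (x=11, y=3), (x=10, y=4)
  Distance 2: (x=10, y=1), (x=9, y=2), (x=11, y=2), (x=8, y=3), (x=9, y=4), (x=11, y=4), (x=10, y=5)
  Distance 3: (x=10, y=0), (x=9, y=1), (x=11, y=1), (x=8, y=2), (x=7, y=3), (x=8, y=4), (x=9, y=5), (x=11, y=5), (x=10, y=6)
  Distance 4: (x=9, y=0), (x=11, y=0), (x=8, y=1), (x=7, y=2), (x=6, y=3), (x=7, y=4), (x=8, y=5), (x=9, y=6)
  Distance 5: (x=8, y=0), (x=7, y=1), (x=6, y=2), (x=5, y=3), (x=6, y=4), (x=7, y=5), (x=8, y=6)
  Distance 6: (x=7, y=0), (x=6, y=1), (x=5, y=2), (x=4, y=3), (x=5, y=4), (x=6, y=5), (x=7, y=6)
  Distance 7: (x=6, y=0), (x=5, y=1), (x=3, y=3), (x=5, y=5), (x=6, y=6)
  Distance 8: (x=5, y=0), (x=4, y=1), (x=3, y=2), (x=2, y=3), (x=3, y=4), (x=4, y=5), (x=5, y=6)
  Distance 9: (x=4, y=0), (x=3, y=1), (x=2, y=2), (x=1, y=3), (x=2, y=4), (x=3, y=5), (x=4, y=6)
  Distance 10: (x=3, y=0), (x=1, y=2), (x=0, y=3), (x=1, y=4), (x=2, y=5), (x=3, y=6)
  Distance 11: (x=2, y=0), (x=1, y=1), (x=0, y=2), (x=0, y=4), (x=1, y=5), (x=2, y=6)
  Distance 12: (x=1, y=0), (x=0, y=1), (x=0, y=5), (x=1, y=6)
  Distance 13: (x=0, y=0), (x=0, y=6)
Total reachable: 80 (grid has 80 open cells total)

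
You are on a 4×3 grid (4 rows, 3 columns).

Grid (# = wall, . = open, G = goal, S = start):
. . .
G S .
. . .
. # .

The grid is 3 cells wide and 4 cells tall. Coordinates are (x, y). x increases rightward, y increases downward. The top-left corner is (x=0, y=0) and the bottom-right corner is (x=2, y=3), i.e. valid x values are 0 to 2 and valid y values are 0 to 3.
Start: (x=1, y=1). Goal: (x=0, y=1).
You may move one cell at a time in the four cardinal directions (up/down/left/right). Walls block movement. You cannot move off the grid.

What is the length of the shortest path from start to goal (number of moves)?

BFS from (x=1, y=1) until reaching (x=0, y=1):
  Distance 0: (x=1, y=1)
  Distance 1: (x=1, y=0), (x=0, y=1), (x=2, y=1), (x=1, y=2)  <- goal reached here
One shortest path (1 moves): (x=1, y=1) -> (x=0, y=1)

Answer: Shortest path length: 1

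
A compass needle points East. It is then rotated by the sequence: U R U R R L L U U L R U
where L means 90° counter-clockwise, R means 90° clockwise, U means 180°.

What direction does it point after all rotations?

Start: East
  U (U-turn (180°)) -> West
  R (right (90° clockwise)) -> North
  U (U-turn (180°)) -> South
  R (right (90° clockwise)) -> West
  R (right (90° clockwise)) -> North
  L (left (90° counter-clockwise)) -> West
  L (left (90° counter-clockwise)) -> South
  U (U-turn (180°)) -> North
  U (U-turn (180°)) -> South
  L (left (90° counter-clockwise)) -> East
  R (right (90° clockwise)) -> South
  U (U-turn (180°)) -> North
Final: North

Answer: Final heading: North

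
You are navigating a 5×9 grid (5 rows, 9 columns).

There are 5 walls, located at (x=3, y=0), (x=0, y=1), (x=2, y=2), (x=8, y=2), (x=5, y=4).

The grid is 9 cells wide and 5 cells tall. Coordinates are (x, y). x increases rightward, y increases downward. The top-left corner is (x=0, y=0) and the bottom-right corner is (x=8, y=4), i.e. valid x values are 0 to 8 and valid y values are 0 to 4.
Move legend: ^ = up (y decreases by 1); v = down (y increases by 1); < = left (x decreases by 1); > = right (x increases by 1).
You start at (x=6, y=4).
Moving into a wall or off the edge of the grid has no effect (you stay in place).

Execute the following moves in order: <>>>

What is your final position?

Start: (x=6, y=4)
  < (left): blocked, stay at (x=6, y=4)
  > (right): (x=6, y=4) -> (x=7, y=4)
  > (right): (x=7, y=4) -> (x=8, y=4)
  > (right): blocked, stay at (x=8, y=4)
Final: (x=8, y=4)

Answer: Final position: (x=8, y=4)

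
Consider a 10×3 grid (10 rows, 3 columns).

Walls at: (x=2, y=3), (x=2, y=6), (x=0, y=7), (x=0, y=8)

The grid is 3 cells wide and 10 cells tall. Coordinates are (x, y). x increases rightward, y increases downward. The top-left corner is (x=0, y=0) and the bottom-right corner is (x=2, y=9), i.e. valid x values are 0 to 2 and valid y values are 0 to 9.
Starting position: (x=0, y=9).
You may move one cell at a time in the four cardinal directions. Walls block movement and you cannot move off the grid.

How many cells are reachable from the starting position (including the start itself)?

Answer: Reachable cells: 26

Derivation:
BFS flood-fill from (x=0, y=9):
  Distance 0: (x=0, y=9)
  Distance 1: (x=1, y=9)
  Distance 2: (x=1, y=8), (x=2, y=9)
  Distance 3: (x=1, y=7), (x=2, y=8)
  Distance 4: (x=1, y=6), (x=2, y=7)
  Distance 5: (x=1, y=5), (x=0, y=6)
  Distance 6: (x=1, y=4), (x=0, y=5), (x=2, y=5)
  Distance 7: (x=1, y=3), (x=0, y=4), (x=2, y=4)
  Distance 8: (x=1, y=2), (x=0, y=3)
  Distance 9: (x=1, y=1), (x=0, y=2), (x=2, y=2)
  Distance 10: (x=1, y=0), (x=0, y=1), (x=2, y=1)
  Distance 11: (x=0, y=0), (x=2, y=0)
Total reachable: 26 (grid has 26 open cells total)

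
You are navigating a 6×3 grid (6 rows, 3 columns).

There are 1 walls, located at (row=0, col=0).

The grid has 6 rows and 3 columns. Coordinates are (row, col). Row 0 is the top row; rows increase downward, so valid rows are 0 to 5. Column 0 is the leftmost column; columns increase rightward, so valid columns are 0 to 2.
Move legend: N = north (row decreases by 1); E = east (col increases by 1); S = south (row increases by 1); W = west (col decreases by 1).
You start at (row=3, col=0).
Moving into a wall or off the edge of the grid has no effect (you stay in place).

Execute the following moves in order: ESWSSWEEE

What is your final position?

Answer: Final position: (row=5, col=2)

Derivation:
Start: (row=3, col=0)
  E (east): (row=3, col=0) -> (row=3, col=1)
  S (south): (row=3, col=1) -> (row=4, col=1)
  W (west): (row=4, col=1) -> (row=4, col=0)
  S (south): (row=4, col=0) -> (row=5, col=0)
  S (south): blocked, stay at (row=5, col=0)
  W (west): blocked, stay at (row=5, col=0)
  E (east): (row=5, col=0) -> (row=5, col=1)
  E (east): (row=5, col=1) -> (row=5, col=2)
  E (east): blocked, stay at (row=5, col=2)
Final: (row=5, col=2)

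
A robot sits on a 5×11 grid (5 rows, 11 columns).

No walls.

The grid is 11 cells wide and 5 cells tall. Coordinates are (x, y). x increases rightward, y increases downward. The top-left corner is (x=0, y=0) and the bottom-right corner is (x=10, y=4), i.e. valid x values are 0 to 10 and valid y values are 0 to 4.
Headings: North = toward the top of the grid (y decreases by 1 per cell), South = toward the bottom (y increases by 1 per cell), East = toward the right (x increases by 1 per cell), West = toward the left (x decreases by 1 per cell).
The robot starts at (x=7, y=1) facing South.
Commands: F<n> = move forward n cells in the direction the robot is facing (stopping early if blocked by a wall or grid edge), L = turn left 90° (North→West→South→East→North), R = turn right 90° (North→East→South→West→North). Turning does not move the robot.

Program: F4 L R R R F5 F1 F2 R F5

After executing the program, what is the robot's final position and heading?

Start: (x=7, y=1), facing South
  F4: move forward 3/4 (blocked), now at (x=7, y=4)
  L: turn left, now facing East
  R: turn right, now facing South
  R: turn right, now facing West
  R: turn right, now facing North
  F5: move forward 4/5 (blocked), now at (x=7, y=0)
  F1: move forward 0/1 (blocked), now at (x=7, y=0)
  F2: move forward 0/2 (blocked), now at (x=7, y=0)
  R: turn right, now facing East
  F5: move forward 3/5 (blocked), now at (x=10, y=0)
Final: (x=10, y=0), facing East

Answer: Final position: (x=10, y=0), facing East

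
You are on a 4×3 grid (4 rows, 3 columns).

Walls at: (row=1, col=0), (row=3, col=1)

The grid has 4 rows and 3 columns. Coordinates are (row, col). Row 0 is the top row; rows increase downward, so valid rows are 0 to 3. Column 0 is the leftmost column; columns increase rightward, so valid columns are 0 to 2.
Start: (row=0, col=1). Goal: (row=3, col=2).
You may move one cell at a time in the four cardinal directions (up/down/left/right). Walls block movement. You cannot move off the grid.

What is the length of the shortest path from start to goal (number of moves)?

Answer: Shortest path length: 4

Derivation:
BFS from (row=0, col=1) until reaching (row=3, col=2):
  Distance 0: (row=0, col=1)
  Distance 1: (row=0, col=0), (row=0, col=2), (row=1, col=1)
  Distance 2: (row=1, col=2), (row=2, col=1)
  Distance 3: (row=2, col=0), (row=2, col=2)
  Distance 4: (row=3, col=0), (row=3, col=2)  <- goal reached here
One shortest path (4 moves): (row=0, col=1) -> (row=0, col=2) -> (row=1, col=2) -> (row=2, col=2) -> (row=3, col=2)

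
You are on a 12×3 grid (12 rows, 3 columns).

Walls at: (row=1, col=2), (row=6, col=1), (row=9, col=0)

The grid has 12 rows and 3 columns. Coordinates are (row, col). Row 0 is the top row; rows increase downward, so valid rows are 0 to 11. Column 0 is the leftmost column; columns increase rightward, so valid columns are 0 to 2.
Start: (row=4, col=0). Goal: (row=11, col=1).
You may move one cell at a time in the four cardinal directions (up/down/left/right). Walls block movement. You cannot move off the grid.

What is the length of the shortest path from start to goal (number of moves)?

Answer: Shortest path length: 8

Derivation:
BFS from (row=4, col=0) until reaching (row=11, col=1):
  Distance 0: (row=4, col=0)
  Distance 1: (row=3, col=0), (row=4, col=1), (row=5, col=0)
  Distance 2: (row=2, col=0), (row=3, col=1), (row=4, col=2), (row=5, col=1), (row=6, col=0)
  Distance 3: (row=1, col=0), (row=2, col=1), (row=3, col=2), (row=5, col=2), (row=7, col=0)
  Distance 4: (row=0, col=0), (row=1, col=1), (row=2, col=2), (row=6, col=2), (row=7, col=1), (row=8, col=0)
  Distance 5: (row=0, col=1), (row=7, col=2), (row=8, col=1)
  Distance 6: (row=0, col=2), (row=8, col=2), (row=9, col=1)
  Distance 7: (row=9, col=2), (row=10, col=1)
  Distance 8: (row=10, col=0), (row=10, col=2), (row=11, col=1)  <- goal reached here
One shortest path (8 moves): (row=4, col=0) -> (row=5, col=0) -> (row=6, col=0) -> (row=7, col=0) -> (row=7, col=1) -> (row=8, col=1) -> (row=9, col=1) -> (row=10, col=1) -> (row=11, col=1)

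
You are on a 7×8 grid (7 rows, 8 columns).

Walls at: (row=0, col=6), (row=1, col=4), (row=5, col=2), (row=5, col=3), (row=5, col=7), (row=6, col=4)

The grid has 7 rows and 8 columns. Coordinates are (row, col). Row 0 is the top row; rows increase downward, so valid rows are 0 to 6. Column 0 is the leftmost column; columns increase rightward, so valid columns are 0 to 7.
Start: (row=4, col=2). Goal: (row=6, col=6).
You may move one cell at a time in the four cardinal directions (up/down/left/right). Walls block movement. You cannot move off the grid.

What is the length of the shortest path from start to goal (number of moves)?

BFS from (row=4, col=2) until reaching (row=6, col=6):
  Distance 0: (row=4, col=2)
  Distance 1: (row=3, col=2), (row=4, col=1), (row=4, col=3)
  Distance 2: (row=2, col=2), (row=3, col=1), (row=3, col=3), (row=4, col=0), (row=4, col=4), (row=5, col=1)
  Distance 3: (row=1, col=2), (row=2, col=1), (row=2, col=3), (row=3, col=0), (row=3, col=4), (row=4, col=5), (row=5, col=0), (row=5, col=4), (row=6, col=1)
  Distance 4: (row=0, col=2), (row=1, col=1), (row=1, col=3), (row=2, col=0), (row=2, col=4), (row=3, col=5), (row=4, col=6), (row=5, col=5), (row=6, col=0), (row=6, col=2)
  Distance 5: (row=0, col=1), (row=0, col=3), (row=1, col=0), (row=2, col=5), (row=3, col=6), (row=4, col=7), (row=5, col=6), (row=6, col=3), (row=6, col=5)
  Distance 6: (row=0, col=0), (row=0, col=4), (row=1, col=5), (row=2, col=6), (row=3, col=7), (row=6, col=6)  <- goal reached here
One shortest path (6 moves): (row=4, col=2) -> (row=4, col=3) -> (row=4, col=4) -> (row=4, col=5) -> (row=4, col=6) -> (row=5, col=6) -> (row=6, col=6)

Answer: Shortest path length: 6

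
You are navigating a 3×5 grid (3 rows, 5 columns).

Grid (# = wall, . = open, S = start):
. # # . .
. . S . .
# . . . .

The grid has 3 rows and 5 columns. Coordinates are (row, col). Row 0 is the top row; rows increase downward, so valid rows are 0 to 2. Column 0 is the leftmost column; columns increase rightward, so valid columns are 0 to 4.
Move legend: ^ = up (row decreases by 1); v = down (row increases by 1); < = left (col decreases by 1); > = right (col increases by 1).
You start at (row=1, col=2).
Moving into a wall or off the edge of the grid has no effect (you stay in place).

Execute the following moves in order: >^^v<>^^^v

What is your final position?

Start: (row=1, col=2)
  > (right): (row=1, col=2) -> (row=1, col=3)
  ^ (up): (row=1, col=3) -> (row=0, col=3)
  ^ (up): blocked, stay at (row=0, col=3)
  v (down): (row=0, col=3) -> (row=1, col=3)
  < (left): (row=1, col=3) -> (row=1, col=2)
  > (right): (row=1, col=2) -> (row=1, col=3)
  ^ (up): (row=1, col=3) -> (row=0, col=3)
  ^ (up): blocked, stay at (row=0, col=3)
  ^ (up): blocked, stay at (row=0, col=3)
  v (down): (row=0, col=3) -> (row=1, col=3)
Final: (row=1, col=3)

Answer: Final position: (row=1, col=3)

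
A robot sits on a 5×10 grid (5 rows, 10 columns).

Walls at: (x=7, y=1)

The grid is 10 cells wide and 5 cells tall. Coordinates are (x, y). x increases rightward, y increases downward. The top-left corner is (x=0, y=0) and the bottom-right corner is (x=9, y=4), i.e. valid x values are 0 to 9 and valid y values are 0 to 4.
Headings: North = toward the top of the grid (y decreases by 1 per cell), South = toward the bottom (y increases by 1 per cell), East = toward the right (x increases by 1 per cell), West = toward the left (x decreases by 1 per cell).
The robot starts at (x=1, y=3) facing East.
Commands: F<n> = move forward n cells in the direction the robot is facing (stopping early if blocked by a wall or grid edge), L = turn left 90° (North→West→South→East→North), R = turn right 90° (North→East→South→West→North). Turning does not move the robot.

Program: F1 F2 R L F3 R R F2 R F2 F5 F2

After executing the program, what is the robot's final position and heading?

Answer: Final position: (x=5, y=0), facing North

Derivation:
Start: (x=1, y=3), facing East
  F1: move forward 1, now at (x=2, y=3)
  F2: move forward 2, now at (x=4, y=3)
  R: turn right, now facing South
  L: turn left, now facing East
  F3: move forward 3, now at (x=7, y=3)
  R: turn right, now facing South
  R: turn right, now facing West
  F2: move forward 2, now at (x=5, y=3)
  R: turn right, now facing North
  F2: move forward 2, now at (x=5, y=1)
  F5: move forward 1/5 (blocked), now at (x=5, y=0)
  F2: move forward 0/2 (blocked), now at (x=5, y=0)
Final: (x=5, y=0), facing North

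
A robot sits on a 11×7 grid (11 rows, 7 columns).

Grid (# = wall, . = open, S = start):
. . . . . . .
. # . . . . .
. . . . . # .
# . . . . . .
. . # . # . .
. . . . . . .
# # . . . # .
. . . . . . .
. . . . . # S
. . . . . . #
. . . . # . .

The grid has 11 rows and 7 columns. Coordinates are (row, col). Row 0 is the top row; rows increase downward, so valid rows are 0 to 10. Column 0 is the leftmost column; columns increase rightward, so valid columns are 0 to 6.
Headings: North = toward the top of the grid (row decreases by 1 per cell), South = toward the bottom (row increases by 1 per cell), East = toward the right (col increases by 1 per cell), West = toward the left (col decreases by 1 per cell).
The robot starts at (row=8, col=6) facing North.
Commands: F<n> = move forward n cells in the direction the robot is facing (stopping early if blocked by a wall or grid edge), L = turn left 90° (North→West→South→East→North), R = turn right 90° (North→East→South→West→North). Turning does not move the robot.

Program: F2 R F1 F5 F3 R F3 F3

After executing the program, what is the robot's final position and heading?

Start: (row=8, col=6), facing North
  F2: move forward 2, now at (row=6, col=6)
  R: turn right, now facing East
  F1: move forward 0/1 (blocked), now at (row=6, col=6)
  F5: move forward 0/5 (blocked), now at (row=6, col=6)
  F3: move forward 0/3 (blocked), now at (row=6, col=6)
  R: turn right, now facing South
  F3: move forward 2/3 (blocked), now at (row=8, col=6)
  F3: move forward 0/3 (blocked), now at (row=8, col=6)
Final: (row=8, col=6), facing South

Answer: Final position: (row=8, col=6), facing South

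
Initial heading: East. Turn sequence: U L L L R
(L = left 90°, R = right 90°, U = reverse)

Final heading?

Start: East
  U (U-turn (180°)) -> West
  L (left (90° counter-clockwise)) -> South
  L (left (90° counter-clockwise)) -> East
  L (left (90° counter-clockwise)) -> North
  R (right (90° clockwise)) -> East
Final: East

Answer: Final heading: East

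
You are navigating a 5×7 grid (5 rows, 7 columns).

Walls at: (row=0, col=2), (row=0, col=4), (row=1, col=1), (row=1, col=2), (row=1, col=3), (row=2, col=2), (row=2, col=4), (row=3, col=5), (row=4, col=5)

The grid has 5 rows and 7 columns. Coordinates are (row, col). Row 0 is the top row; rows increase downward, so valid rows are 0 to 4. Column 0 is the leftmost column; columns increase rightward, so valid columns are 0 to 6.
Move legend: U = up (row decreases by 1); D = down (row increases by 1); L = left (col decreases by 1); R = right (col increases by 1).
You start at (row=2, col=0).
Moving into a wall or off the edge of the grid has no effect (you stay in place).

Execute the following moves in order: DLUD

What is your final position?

Start: (row=2, col=0)
  D (down): (row=2, col=0) -> (row=3, col=0)
  L (left): blocked, stay at (row=3, col=0)
  U (up): (row=3, col=0) -> (row=2, col=0)
  D (down): (row=2, col=0) -> (row=3, col=0)
Final: (row=3, col=0)

Answer: Final position: (row=3, col=0)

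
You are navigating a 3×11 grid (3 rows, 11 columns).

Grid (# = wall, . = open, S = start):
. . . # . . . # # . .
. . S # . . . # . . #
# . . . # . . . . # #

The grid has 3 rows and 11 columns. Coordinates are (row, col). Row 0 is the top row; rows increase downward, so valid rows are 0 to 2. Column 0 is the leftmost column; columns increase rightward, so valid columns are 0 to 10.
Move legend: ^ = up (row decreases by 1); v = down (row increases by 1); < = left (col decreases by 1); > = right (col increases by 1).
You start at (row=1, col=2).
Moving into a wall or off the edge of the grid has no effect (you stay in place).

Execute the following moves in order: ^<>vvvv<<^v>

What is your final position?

Answer: Final position: (row=2, col=2)

Derivation:
Start: (row=1, col=2)
  ^ (up): (row=1, col=2) -> (row=0, col=2)
  < (left): (row=0, col=2) -> (row=0, col=1)
  > (right): (row=0, col=1) -> (row=0, col=2)
  v (down): (row=0, col=2) -> (row=1, col=2)
  v (down): (row=1, col=2) -> (row=2, col=2)
  v (down): blocked, stay at (row=2, col=2)
  v (down): blocked, stay at (row=2, col=2)
  < (left): (row=2, col=2) -> (row=2, col=1)
  < (left): blocked, stay at (row=2, col=1)
  ^ (up): (row=2, col=1) -> (row=1, col=1)
  v (down): (row=1, col=1) -> (row=2, col=1)
  > (right): (row=2, col=1) -> (row=2, col=2)
Final: (row=2, col=2)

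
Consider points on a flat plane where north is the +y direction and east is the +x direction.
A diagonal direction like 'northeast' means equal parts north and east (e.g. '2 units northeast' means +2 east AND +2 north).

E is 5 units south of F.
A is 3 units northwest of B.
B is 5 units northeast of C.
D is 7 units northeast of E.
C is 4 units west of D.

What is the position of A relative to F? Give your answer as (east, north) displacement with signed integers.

Answer: A is at (east=5, north=10) relative to F.

Derivation:
Place F at the origin (east=0, north=0).
  E is 5 units south of F: delta (east=+0, north=-5); E at (east=0, north=-5).
  D is 7 units northeast of E: delta (east=+7, north=+7); D at (east=7, north=2).
  C is 4 units west of D: delta (east=-4, north=+0); C at (east=3, north=2).
  B is 5 units northeast of C: delta (east=+5, north=+5); B at (east=8, north=7).
  A is 3 units northwest of B: delta (east=-3, north=+3); A at (east=5, north=10).
Therefore A relative to F: (east=5, north=10).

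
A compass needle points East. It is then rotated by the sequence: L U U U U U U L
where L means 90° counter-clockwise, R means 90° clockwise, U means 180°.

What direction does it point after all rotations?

Start: East
  L (left (90° counter-clockwise)) -> North
  U (U-turn (180°)) -> South
  U (U-turn (180°)) -> North
  U (U-turn (180°)) -> South
  U (U-turn (180°)) -> North
  U (U-turn (180°)) -> South
  U (U-turn (180°)) -> North
  L (left (90° counter-clockwise)) -> West
Final: West

Answer: Final heading: West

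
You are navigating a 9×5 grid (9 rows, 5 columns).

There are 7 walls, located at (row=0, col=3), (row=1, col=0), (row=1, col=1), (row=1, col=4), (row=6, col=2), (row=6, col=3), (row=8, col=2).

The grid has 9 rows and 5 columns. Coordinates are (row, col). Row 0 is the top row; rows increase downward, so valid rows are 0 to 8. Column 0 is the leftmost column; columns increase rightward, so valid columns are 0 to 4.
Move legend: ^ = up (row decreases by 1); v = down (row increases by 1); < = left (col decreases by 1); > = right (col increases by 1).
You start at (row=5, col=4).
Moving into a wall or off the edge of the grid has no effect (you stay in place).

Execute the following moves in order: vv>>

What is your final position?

Start: (row=5, col=4)
  v (down): (row=5, col=4) -> (row=6, col=4)
  v (down): (row=6, col=4) -> (row=7, col=4)
  > (right): blocked, stay at (row=7, col=4)
  > (right): blocked, stay at (row=7, col=4)
Final: (row=7, col=4)

Answer: Final position: (row=7, col=4)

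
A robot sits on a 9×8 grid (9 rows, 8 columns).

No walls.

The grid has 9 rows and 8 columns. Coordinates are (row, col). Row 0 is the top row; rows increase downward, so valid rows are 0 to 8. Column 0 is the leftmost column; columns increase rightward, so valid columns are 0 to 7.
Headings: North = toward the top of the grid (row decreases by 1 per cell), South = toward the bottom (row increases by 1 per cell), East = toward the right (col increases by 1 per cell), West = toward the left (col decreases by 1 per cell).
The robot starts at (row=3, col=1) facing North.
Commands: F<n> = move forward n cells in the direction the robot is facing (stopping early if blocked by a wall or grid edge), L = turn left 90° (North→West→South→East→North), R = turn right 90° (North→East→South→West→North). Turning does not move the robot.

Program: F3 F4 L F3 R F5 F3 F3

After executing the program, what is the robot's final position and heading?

Start: (row=3, col=1), facing North
  F3: move forward 3, now at (row=0, col=1)
  F4: move forward 0/4 (blocked), now at (row=0, col=1)
  L: turn left, now facing West
  F3: move forward 1/3 (blocked), now at (row=0, col=0)
  R: turn right, now facing North
  F5: move forward 0/5 (blocked), now at (row=0, col=0)
  F3: move forward 0/3 (blocked), now at (row=0, col=0)
  F3: move forward 0/3 (blocked), now at (row=0, col=0)
Final: (row=0, col=0), facing North

Answer: Final position: (row=0, col=0), facing North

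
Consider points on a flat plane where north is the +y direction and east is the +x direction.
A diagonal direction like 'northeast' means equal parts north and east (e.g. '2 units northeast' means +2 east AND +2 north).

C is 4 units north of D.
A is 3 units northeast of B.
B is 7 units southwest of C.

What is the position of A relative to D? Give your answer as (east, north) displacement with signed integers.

Answer: A is at (east=-4, north=0) relative to D.

Derivation:
Place D at the origin (east=0, north=0).
  C is 4 units north of D: delta (east=+0, north=+4); C at (east=0, north=4).
  B is 7 units southwest of C: delta (east=-7, north=-7); B at (east=-7, north=-3).
  A is 3 units northeast of B: delta (east=+3, north=+3); A at (east=-4, north=0).
Therefore A relative to D: (east=-4, north=0).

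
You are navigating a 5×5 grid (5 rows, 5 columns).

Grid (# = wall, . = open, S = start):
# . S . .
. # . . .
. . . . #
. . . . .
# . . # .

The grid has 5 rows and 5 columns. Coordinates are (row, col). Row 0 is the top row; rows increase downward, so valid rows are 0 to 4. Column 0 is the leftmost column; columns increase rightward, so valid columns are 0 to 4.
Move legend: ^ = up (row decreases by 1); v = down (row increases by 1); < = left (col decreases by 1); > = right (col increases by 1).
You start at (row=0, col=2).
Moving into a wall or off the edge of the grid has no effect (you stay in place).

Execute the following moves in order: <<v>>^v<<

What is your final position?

Answer: Final position: (row=1, col=2)

Derivation:
Start: (row=0, col=2)
  < (left): (row=0, col=2) -> (row=0, col=1)
  < (left): blocked, stay at (row=0, col=1)
  v (down): blocked, stay at (row=0, col=1)
  > (right): (row=0, col=1) -> (row=0, col=2)
  > (right): (row=0, col=2) -> (row=0, col=3)
  ^ (up): blocked, stay at (row=0, col=3)
  v (down): (row=0, col=3) -> (row=1, col=3)
  < (left): (row=1, col=3) -> (row=1, col=2)
  < (left): blocked, stay at (row=1, col=2)
Final: (row=1, col=2)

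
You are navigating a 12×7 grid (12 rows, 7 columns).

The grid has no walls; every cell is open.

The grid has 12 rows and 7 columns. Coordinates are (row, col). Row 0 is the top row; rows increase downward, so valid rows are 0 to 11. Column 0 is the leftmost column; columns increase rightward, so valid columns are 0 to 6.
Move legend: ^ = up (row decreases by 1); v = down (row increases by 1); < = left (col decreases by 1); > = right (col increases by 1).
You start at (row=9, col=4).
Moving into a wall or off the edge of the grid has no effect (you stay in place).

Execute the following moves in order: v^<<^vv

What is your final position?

Answer: Final position: (row=10, col=2)

Derivation:
Start: (row=9, col=4)
  v (down): (row=9, col=4) -> (row=10, col=4)
  ^ (up): (row=10, col=4) -> (row=9, col=4)
  < (left): (row=9, col=4) -> (row=9, col=3)
  < (left): (row=9, col=3) -> (row=9, col=2)
  ^ (up): (row=9, col=2) -> (row=8, col=2)
  v (down): (row=8, col=2) -> (row=9, col=2)
  v (down): (row=9, col=2) -> (row=10, col=2)
Final: (row=10, col=2)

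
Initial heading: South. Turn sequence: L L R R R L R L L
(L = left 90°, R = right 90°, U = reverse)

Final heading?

Start: South
  L (left (90° counter-clockwise)) -> East
  L (left (90° counter-clockwise)) -> North
  R (right (90° clockwise)) -> East
  R (right (90° clockwise)) -> South
  R (right (90° clockwise)) -> West
  L (left (90° counter-clockwise)) -> South
  R (right (90° clockwise)) -> West
  L (left (90° counter-clockwise)) -> South
  L (left (90° counter-clockwise)) -> East
Final: East

Answer: Final heading: East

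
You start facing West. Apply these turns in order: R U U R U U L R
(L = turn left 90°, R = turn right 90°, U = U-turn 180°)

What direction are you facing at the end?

Answer: Final heading: East

Derivation:
Start: West
  R (right (90° clockwise)) -> North
  U (U-turn (180°)) -> South
  U (U-turn (180°)) -> North
  R (right (90° clockwise)) -> East
  U (U-turn (180°)) -> West
  U (U-turn (180°)) -> East
  L (left (90° counter-clockwise)) -> North
  R (right (90° clockwise)) -> East
Final: East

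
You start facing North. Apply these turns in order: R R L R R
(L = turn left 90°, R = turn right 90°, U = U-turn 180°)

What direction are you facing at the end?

Start: North
  R (right (90° clockwise)) -> East
  R (right (90° clockwise)) -> South
  L (left (90° counter-clockwise)) -> East
  R (right (90° clockwise)) -> South
  R (right (90° clockwise)) -> West
Final: West

Answer: Final heading: West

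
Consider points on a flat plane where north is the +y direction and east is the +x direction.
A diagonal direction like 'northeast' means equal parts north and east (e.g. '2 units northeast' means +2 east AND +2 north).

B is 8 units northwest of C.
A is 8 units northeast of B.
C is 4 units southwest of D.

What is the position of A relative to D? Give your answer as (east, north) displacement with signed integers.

Place D at the origin (east=0, north=0).
  C is 4 units southwest of D: delta (east=-4, north=-4); C at (east=-4, north=-4).
  B is 8 units northwest of C: delta (east=-8, north=+8); B at (east=-12, north=4).
  A is 8 units northeast of B: delta (east=+8, north=+8); A at (east=-4, north=12).
Therefore A relative to D: (east=-4, north=12).

Answer: A is at (east=-4, north=12) relative to D.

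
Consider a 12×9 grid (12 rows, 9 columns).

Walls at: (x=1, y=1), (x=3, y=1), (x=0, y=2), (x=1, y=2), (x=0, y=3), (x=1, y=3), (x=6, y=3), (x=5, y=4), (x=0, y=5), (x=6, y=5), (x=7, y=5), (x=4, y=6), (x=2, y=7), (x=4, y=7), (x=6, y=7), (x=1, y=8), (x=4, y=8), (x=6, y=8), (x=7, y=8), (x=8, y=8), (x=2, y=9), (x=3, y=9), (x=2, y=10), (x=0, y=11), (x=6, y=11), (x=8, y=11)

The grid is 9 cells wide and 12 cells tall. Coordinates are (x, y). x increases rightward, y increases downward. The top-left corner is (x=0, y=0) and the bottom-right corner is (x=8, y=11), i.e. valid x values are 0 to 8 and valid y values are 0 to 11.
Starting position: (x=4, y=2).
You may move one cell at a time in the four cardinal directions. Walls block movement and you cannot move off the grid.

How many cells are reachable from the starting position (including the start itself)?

Answer: Reachable cells: 82

Derivation:
BFS flood-fill from (x=4, y=2):
  Distance 0: (x=4, y=2)
  Distance 1: (x=4, y=1), (x=3, y=2), (x=5, y=2), (x=4, y=3)
  Distance 2: (x=4, y=0), (x=5, y=1), (x=2, y=2), (x=6, y=2), (x=3, y=3), (x=5, y=3), (x=4, y=4)
  Distance 3: (x=3, y=0), (x=5, y=0), (x=2, y=1), (x=6, y=1), (x=7, y=2), (x=2, y=3), (x=3, y=4), (x=4, y=5)
  Distance 4: (x=2, y=0), (x=6, y=0), (x=7, y=1), (x=8, y=2), (x=7, y=3), (x=2, y=4), (x=3, y=5), (x=5, y=5)
  Distance 5: (x=1, y=0), (x=7, y=0), (x=8, y=1), (x=8, y=3), (x=1, y=4), (x=7, y=4), (x=2, y=5), (x=3, y=6), (x=5, y=6)
  Distance 6: (x=0, y=0), (x=8, y=0), (x=0, y=4), (x=6, y=4), (x=8, y=4), (x=1, y=5), (x=2, y=6), (x=6, y=6), (x=3, y=7), (x=5, y=7)
  Distance 7: (x=0, y=1), (x=8, y=5), (x=1, y=6), (x=7, y=6), (x=3, y=8), (x=5, y=8)
  Distance 8: (x=0, y=6), (x=8, y=6), (x=1, y=7), (x=7, y=7), (x=2, y=8), (x=5, y=9)
  Distance 9: (x=0, y=7), (x=8, y=7), (x=4, y=9), (x=6, y=9), (x=5, y=10)
  Distance 10: (x=0, y=8), (x=7, y=9), (x=4, y=10), (x=6, y=10), (x=5, y=11)
  Distance 11: (x=0, y=9), (x=8, y=9), (x=3, y=10), (x=7, y=10), (x=4, y=11)
  Distance 12: (x=1, y=9), (x=0, y=10), (x=8, y=10), (x=3, y=11), (x=7, y=11)
  Distance 13: (x=1, y=10), (x=2, y=11)
  Distance 14: (x=1, y=11)
Total reachable: 82 (grid has 82 open cells total)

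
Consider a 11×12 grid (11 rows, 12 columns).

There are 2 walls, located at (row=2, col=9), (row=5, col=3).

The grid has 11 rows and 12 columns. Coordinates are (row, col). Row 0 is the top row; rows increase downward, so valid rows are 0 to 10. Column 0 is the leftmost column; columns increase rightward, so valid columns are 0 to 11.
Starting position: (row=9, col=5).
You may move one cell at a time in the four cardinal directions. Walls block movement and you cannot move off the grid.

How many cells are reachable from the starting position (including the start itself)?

BFS flood-fill from (row=9, col=5):
  Distance 0: (row=9, col=5)
  Distance 1: (row=8, col=5), (row=9, col=4), (row=9, col=6), (row=10, col=5)
  Distance 2: (row=7, col=5), (row=8, col=4), (row=8, col=6), (row=9, col=3), (row=9, col=7), (row=10, col=4), (row=10, col=6)
  Distance 3: (row=6, col=5), (row=7, col=4), (row=7, col=6), (row=8, col=3), (row=8, col=7), (row=9, col=2), (row=9, col=8), (row=10, col=3), (row=10, col=7)
  Distance 4: (row=5, col=5), (row=6, col=4), (row=6, col=6), (row=7, col=3), (row=7, col=7), (row=8, col=2), (row=8, col=8), (row=9, col=1), (row=9, col=9), (row=10, col=2), (row=10, col=8)
  Distance 5: (row=4, col=5), (row=5, col=4), (row=5, col=6), (row=6, col=3), (row=6, col=7), (row=7, col=2), (row=7, col=8), (row=8, col=1), (row=8, col=9), (row=9, col=0), (row=9, col=10), (row=10, col=1), (row=10, col=9)
  Distance 6: (row=3, col=5), (row=4, col=4), (row=4, col=6), (row=5, col=7), (row=6, col=2), (row=6, col=8), (row=7, col=1), (row=7, col=9), (row=8, col=0), (row=8, col=10), (row=9, col=11), (row=10, col=0), (row=10, col=10)
  Distance 7: (row=2, col=5), (row=3, col=4), (row=3, col=6), (row=4, col=3), (row=4, col=7), (row=5, col=2), (row=5, col=8), (row=6, col=1), (row=6, col=9), (row=7, col=0), (row=7, col=10), (row=8, col=11), (row=10, col=11)
  Distance 8: (row=1, col=5), (row=2, col=4), (row=2, col=6), (row=3, col=3), (row=3, col=7), (row=4, col=2), (row=4, col=8), (row=5, col=1), (row=5, col=9), (row=6, col=0), (row=6, col=10), (row=7, col=11)
  Distance 9: (row=0, col=5), (row=1, col=4), (row=1, col=6), (row=2, col=3), (row=2, col=7), (row=3, col=2), (row=3, col=8), (row=4, col=1), (row=4, col=9), (row=5, col=0), (row=5, col=10), (row=6, col=11)
  Distance 10: (row=0, col=4), (row=0, col=6), (row=1, col=3), (row=1, col=7), (row=2, col=2), (row=2, col=8), (row=3, col=1), (row=3, col=9), (row=4, col=0), (row=4, col=10), (row=5, col=11)
  Distance 11: (row=0, col=3), (row=0, col=7), (row=1, col=2), (row=1, col=8), (row=2, col=1), (row=3, col=0), (row=3, col=10), (row=4, col=11)
  Distance 12: (row=0, col=2), (row=0, col=8), (row=1, col=1), (row=1, col=9), (row=2, col=0), (row=2, col=10), (row=3, col=11)
  Distance 13: (row=0, col=1), (row=0, col=9), (row=1, col=0), (row=1, col=10), (row=2, col=11)
  Distance 14: (row=0, col=0), (row=0, col=10), (row=1, col=11)
  Distance 15: (row=0, col=11)
Total reachable: 130 (grid has 130 open cells total)

Answer: Reachable cells: 130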